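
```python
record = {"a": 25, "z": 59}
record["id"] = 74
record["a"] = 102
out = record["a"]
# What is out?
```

Answer: 102

Derivation:
Trace (tracking out):
record = {'a': 25, 'z': 59}  # -> record = {'a': 25, 'z': 59}
record['id'] = 74  # -> record = {'a': 25, 'z': 59, 'id': 74}
record['a'] = 102  # -> record = {'a': 102, 'z': 59, 'id': 74}
out = record['a']  # -> out = 102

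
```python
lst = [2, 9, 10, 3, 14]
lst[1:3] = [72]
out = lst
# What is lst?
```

Trace (tracking lst):
lst = [2, 9, 10, 3, 14]  # -> lst = [2, 9, 10, 3, 14]
lst[1:3] = [72]  # -> lst = [2, 72, 3, 14]
out = lst  # -> out = [2, 72, 3, 14]

Answer: [2, 72, 3, 14]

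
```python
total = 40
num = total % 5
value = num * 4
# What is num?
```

Answer: 0

Derivation:
Trace (tracking num):
total = 40  # -> total = 40
num = total % 5  # -> num = 0
value = num * 4  # -> value = 0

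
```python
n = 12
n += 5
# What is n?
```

Answer: 17

Derivation:
Trace (tracking n):
n = 12  # -> n = 12
n += 5  # -> n = 17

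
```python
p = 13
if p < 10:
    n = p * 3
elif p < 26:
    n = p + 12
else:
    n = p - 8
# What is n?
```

Answer: 25

Derivation:
Trace (tracking n):
p = 13  # -> p = 13
if p < 10:  # condition is False
elif p < 26:  # condition is True
    n = p + 12  # -> n = 25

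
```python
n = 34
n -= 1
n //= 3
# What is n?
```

Trace (tracking n):
n = 34  # -> n = 34
n -= 1  # -> n = 33
n //= 3  # -> n = 11

Answer: 11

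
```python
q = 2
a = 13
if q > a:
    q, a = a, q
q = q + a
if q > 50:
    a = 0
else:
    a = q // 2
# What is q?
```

Trace (tracking q):
q = 2  # -> q = 2
a = 13  # -> a = 13
if q > a:  # condition is False
q = q + a  # -> q = 15
if q > 50:  # condition is False
else:
    a = q // 2  # -> a = 7

Answer: 15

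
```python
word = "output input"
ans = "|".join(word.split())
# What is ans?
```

Answer: 'output|input'

Derivation:
Trace (tracking ans):
word = 'output input'  # -> word = 'output input'
ans = '|'.join(word.split())  # -> ans = 'output|input'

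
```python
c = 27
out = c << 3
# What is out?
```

Answer: 216

Derivation:
Trace (tracking out):
c = 27  # -> c = 27
out = c << 3  # -> out = 216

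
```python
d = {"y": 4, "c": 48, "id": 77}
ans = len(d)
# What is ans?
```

Trace (tracking ans):
d = {'y': 4, 'c': 48, 'id': 77}  # -> d = {'y': 4, 'c': 48, 'id': 77}
ans = len(d)  # -> ans = 3

Answer: 3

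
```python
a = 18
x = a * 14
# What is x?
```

Trace (tracking x):
a = 18  # -> a = 18
x = a * 14  # -> x = 252

Answer: 252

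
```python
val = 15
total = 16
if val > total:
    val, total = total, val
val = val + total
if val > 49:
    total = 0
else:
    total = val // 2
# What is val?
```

Trace (tracking val):
val = 15  # -> val = 15
total = 16  # -> total = 16
if val > total:  # condition is False
val = val + total  # -> val = 31
if val > 49:  # condition is False
else:
    total = val // 2  # -> total = 15

Answer: 31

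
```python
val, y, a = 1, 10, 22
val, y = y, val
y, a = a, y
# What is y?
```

Answer: 22

Derivation:
Trace (tracking y):
val, y, a = (1, 10, 22)  # -> val = 1, y = 10, a = 22
val, y = (y, val)  # -> val = 10, y = 1
y, a = (a, y)  # -> y = 22, a = 1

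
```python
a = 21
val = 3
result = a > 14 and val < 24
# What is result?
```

Trace (tracking result):
a = 21  # -> a = 21
val = 3  # -> val = 3
result = a > 14 and val < 24  # -> result = True

Answer: True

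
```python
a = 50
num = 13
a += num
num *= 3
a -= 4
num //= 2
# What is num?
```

Trace (tracking num):
a = 50  # -> a = 50
num = 13  # -> num = 13
a += num  # -> a = 63
num *= 3  # -> num = 39
a -= 4  # -> a = 59
num //= 2  # -> num = 19

Answer: 19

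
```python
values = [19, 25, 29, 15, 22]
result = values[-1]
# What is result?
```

Answer: 22

Derivation:
Trace (tracking result):
values = [19, 25, 29, 15, 22]  # -> values = [19, 25, 29, 15, 22]
result = values[-1]  # -> result = 22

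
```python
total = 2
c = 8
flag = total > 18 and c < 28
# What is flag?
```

Trace (tracking flag):
total = 2  # -> total = 2
c = 8  # -> c = 8
flag = total > 18 and c < 28  # -> flag = False

Answer: False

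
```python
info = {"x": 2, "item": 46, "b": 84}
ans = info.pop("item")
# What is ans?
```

Answer: 46

Derivation:
Trace (tracking ans):
info = {'x': 2, 'item': 46, 'b': 84}  # -> info = {'x': 2, 'item': 46, 'b': 84}
ans = info.pop('item')  # -> ans = 46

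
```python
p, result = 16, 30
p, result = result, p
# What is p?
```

Answer: 30

Derivation:
Trace (tracking p):
p, result = (16, 30)  # -> p = 16, result = 30
p, result = (result, p)  # -> p = 30, result = 16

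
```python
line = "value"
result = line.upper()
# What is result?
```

Trace (tracking result):
line = 'value'  # -> line = 'value'
result = line.upper()  # -> result = 'VALUE'

Answer: 'VALUE'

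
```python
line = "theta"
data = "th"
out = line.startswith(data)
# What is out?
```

Answer: True

Derivation:
Trace (tracking out):
line = 'theta'  # -> line = 'theta'
data = 'th'  # -> data = 'th'
out = line.startswith(data)  # -> out = True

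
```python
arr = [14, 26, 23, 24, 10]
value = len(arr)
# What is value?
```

Answer: 5

Derivation:
Trace (tracking value):
arr = [14, 26, 23, 24, 10]  # -> arr = [14, 26, 23, 24, 10]
value = len(arr)  # -> value = 5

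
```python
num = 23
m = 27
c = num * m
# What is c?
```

Trace (tracking c):
num = 23  # -> num = 23
m = 27  # -> m = 27
c = num * m  # -> c = 621

Answer: 621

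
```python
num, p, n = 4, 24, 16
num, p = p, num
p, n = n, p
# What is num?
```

Trace (tracking num):
num, p, n = (4, 24, 16)  # -> num = 4, p = 24, n = 16
num, p = (p, num)  # -> num = 24, p = 4
p, n = (n, p)  # -> p = 16, n = 4

Answer: 24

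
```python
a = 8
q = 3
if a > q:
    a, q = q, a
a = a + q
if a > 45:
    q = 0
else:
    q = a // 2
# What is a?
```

Answer: 11

Derivation:
Trace (tracking a):
a = 8  # -> a = 8
q = 3  # -> q = 3
if a > q:  # condition is True
    a, q = (q, a)  # -> a = 3, q = 8
a = a + q  # -> a = 11
if a > 45:  # condition is False
else:
    q = a // 2  # -> q = 5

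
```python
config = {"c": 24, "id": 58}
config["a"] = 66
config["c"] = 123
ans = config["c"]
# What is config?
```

Answer: {'c': 123, 'id': 58, 'a': 66}

Derivation:
Trace (tracking config):
config = {'c': 24, 'id': 58}  # -> config = {'c': 24, 'id': 58}
config['a'] = 66  # -> config = {'c': 24, 'id': 58, 'a': 66}
config['c'] = 123  # -> config = {'c': 123, 'id': 58, 'a': 66}
ans = config['c']  # -> ans = 123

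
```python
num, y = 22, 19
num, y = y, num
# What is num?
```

Trace (tracking num):
num, y = (22, 19)  # -> num = 22, y = 19
num, y = (y, num)  # -> num = 19, y = 22

Answer: 19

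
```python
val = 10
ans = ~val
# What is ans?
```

Trace (tracking ans):
val = 10  # -> val = 10
ans = ~val  # -> ans = -11

Answer: -11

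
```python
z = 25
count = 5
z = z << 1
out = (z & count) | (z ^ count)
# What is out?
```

Trace (tracking out):
z = 25  # -> z = 25
count = 5  # -> count = 5
z = z << 1  # -> z = 50
out = z & count | z ^ count  # -> out = 55

Answer: 55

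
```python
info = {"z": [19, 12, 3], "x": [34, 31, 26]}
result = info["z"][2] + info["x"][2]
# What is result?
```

Trace (tracking result):
info = {'z': [19, 12, 3], 'x': [34, 31, 26]}  # -> info = {'z': [19, 12, 3], 'x': [34, 31, 26]}
result = info['z'][2] + info['x'][2]  # -> result = 29

Answer: 29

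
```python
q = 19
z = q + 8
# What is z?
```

Trace (tracking z):
q = 19  # -> q = 19
z = q + 8  # -> z = 27

Answer: 27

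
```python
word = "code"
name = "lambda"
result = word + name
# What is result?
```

Trace (tracking result):
word = 'code'  # -> word = 'code'
name = 'lambda'  # -> name = 'lambda'
result = word + name  # -> result = 'codelambda'

Answer: 'codelambda'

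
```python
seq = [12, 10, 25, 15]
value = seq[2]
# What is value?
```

Trace (tracking value):
seq = [12, 10, 25, 15]  # -> seq = [12, 10, 25, 15]
value = seq[2]  # -> value = 25

Answer: 25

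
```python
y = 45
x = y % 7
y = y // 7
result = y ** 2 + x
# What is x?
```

Answer: 3

Derivation:
Trace (tracking x):
y = 45  # -> y = 45
x = y % 7  # -> x = 3
y = y // 7  # -> y = 6
result = y ** 2 + x  # -> result = 39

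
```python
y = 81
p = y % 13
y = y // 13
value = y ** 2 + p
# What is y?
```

Trace (tracking y):
y = 81  # -> y = 81
p = y % 13  # -> p = 3
y = y // 13  # -> y = 6
value = y ** 2 + p  # -> value = 39

Answer: 6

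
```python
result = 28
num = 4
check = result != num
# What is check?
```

Trace (tracking check):
result = 28  # -> result = 28
num = 4  # -> num = 4
check = result != num  # -> check = True

Answer: True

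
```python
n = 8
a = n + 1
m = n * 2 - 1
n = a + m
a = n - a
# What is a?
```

Answer: 15

Derivation:
Trace (tracking a):
n = 8  # -> n = 8
a = n + 1  # -> a = 9
m = n * 2 - 1  # -> m = 15
n = a + m  # -> n = 24
a = n - a  # -> a = 15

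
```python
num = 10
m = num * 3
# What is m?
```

Trace (tracking m):
num = 10  # -> num = 10
m = num * 3  # -> m = 30

Answer: 30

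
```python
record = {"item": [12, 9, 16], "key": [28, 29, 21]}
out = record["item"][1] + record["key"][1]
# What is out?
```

Trace (tracking out):
record = {'item': [12, 9, 16], 'key': [28, 29, 21]}  # -> record = {'item': [12, 9, 16], 'key': [28, 29, 21]}
out = record['item'][1] + record['key'][1]  # -> out = 38

Answer: 38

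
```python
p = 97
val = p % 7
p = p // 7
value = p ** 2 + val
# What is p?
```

Answer: 13

Derivation:
Trace (tracking p):
p = 97  # -> p = 97
val = p % 7  # -> val = 6
p = p // 7  # -> p = 13
value = p ** 2 + val  # -> value = 175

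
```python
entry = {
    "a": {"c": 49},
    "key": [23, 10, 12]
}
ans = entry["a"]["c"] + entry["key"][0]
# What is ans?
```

Trace (tracking ans):
entry = {'a': {'c': 49}, 'key': [23, 10, 12]}  # -> entry = {'a': {'c': 49}, 'key': [23, 10, 12]}
ans = entry['a']['c'] + entry['key'][0]  # -> ans = 72

Answer: 72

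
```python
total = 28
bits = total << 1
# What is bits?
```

Answer: 56

Derivation:
Trace (tracking bits):
total = 28  # -> total = 28
bits = total << 1  # -> bits = 56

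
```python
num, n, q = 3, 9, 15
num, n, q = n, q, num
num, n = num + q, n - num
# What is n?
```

Answer: 6

Derivation:
Trace (tracking n):
num, n, q = (3, 9, 15)  # -> num = 3, n = 9, q = 15
num, n, q = (n, q, num)  # -> num = 9, n = 15, q = 3
num, n = (num + q, n - num)  # -> num = 12, n = 6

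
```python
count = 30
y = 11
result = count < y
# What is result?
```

Trace (tracking result):
count = 30  # -> count = 30
y = 11  # -> y = 11
result = count < y  # -> result = False

Answer: False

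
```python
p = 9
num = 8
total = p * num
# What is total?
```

Trace (tracking total):
p = 9  # -> p = 9
num = 8  # -> num = 8
total = p * num  # -> total = 72

Answer: 72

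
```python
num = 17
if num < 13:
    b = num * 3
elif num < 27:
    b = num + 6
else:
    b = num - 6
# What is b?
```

Answer: 23

Derivation:
Trace (tracking b):
num = 17  # -> num = 17
if num < 13:  # condition is False
elif num < 27:  # condition is True
    b = num + 6  # -> b = 23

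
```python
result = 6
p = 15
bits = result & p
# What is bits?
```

Trace (tracking bits):
result = 6  # -> result = 6
p = 15  # -> p = 15
bits = result & p  # -> bits = 6

Answer: 6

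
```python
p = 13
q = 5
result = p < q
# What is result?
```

Trace (tracking result):
p = 13  # -> p = 13
q = 5  # -> q = 5
result = p < q  # -> result = False

Answer: False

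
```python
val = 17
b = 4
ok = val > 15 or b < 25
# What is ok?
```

Answer: True

Derivation:
Trace (tracking ok):
val = 17  # -> val = 17
b = 4  # -> b = 4
ok = val > 15 or b < 25  # -> ok = True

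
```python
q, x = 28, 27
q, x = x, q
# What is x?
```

Answer: 28

Derivation:
Trace (tracking x):
q, x = (28, 27)  # -> q = 28, x = 27
q, x = (x, q)  # -> q = 27, x = 28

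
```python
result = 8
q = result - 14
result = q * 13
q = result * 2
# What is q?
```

Answer: -156

Derivation:
Trace (tracking q):
result = 8  # -> result = 8
q = result - 14  # -> q = -6
result = q * 13  # -> result = -78
q = result * 2  # -> q = -156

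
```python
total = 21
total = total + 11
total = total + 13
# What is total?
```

Answer: 45

Derivation:
Trace (tracking total):
total = 21  # -> total = 21
total = total + 11  # -> total = 32
total = total + 13  # -> total = 45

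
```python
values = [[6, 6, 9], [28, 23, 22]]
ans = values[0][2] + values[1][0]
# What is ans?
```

Answer: 37

Derivation:
Trace (tracking ans):
values = [[6, 6, 9], [28, 23, 22]]  # -> values = [[6, 6, 9], [28, 23, 22]]
ans = values[0][2] + values[1][0]  # -> ans = 37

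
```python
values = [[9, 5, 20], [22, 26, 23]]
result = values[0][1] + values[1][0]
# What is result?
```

Answer: 27

Derivation:
Trace (tracking result):
values = [[9, 5, 20], [22, 26, 23]]  # -> values = [[9, 5, 20], [22, 26, 23]]
result = values[0][1] + values[1][0]  # -> result = 27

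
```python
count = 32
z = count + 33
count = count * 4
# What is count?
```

Trace (tracking count):
count = 32  # -> count = 32
z = count + 33  # -> z = 65
count = count * 4  # -> count = 128

Answer: 128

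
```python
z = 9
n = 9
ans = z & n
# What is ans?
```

Answer: 9

Derivation:
Trace (tracking ans):
z = 9  # -> z = 9
n = 9  # -> n = 9
ans = z & n  # -> ans = 9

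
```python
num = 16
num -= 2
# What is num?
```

Answer: 14

Derivation:
Trace (tracking num):
num = 16  # -> num = 16
num -= 2  # -> num = 14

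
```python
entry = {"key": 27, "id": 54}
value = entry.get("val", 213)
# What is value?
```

Trace (tracking value):
entry = {'key': 27, 'id': 54}  # -> entry = {'key': 27, 'id': 54}
value = entry.get('val', 213)  # -> value = 213

Answer: 213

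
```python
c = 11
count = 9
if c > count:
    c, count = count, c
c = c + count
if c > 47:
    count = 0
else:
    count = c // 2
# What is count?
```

Answer: 10

Derivation:
Trace (tracking count):
c = 11  # -> c = 11
count = 9  # -> count = 9
if c > count:  # condition is True
    c, count = (count, c)  # -> c = 9, count = 11
c = c + count  # -> c = 20
if c > 47:  # condition is False
else:
    count = c // 2  # -> count = 10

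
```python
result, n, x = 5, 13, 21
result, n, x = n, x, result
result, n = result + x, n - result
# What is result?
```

Trace (tracking result):
result, n, x = (5, 13, 21)  # -> result = 5, n = 13, x = 21
result, n, x = (n, x, result)  # -> result = 13, n = 21, x = 5
result, n = (result + x, n - result)  # -> result = 18, n = 8

Answer: 18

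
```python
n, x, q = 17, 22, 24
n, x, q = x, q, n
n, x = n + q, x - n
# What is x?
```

Trace (tracking x):
n, x, q = (17, 22, 24)  # -> n = 17, x = 22, q = 24
n, x, q = (x, q, n)  # -> n = 22, x = 24, q = 17
n, x = (n + q, x - n)  # -> n = 39, x = 2

Answer: 2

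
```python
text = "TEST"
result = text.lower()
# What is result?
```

Answer: 'test'

Derivation:
Trace (tracking result):
text = 'TEST'  # -> text = 'TEST'
result = text.lower()  # -> result = 'test'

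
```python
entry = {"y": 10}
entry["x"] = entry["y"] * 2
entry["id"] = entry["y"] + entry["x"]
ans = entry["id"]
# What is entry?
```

Trace (tracking entry):
entry = {'y': 10}  # -> entry = {'y': 10}
entry['x'] = entry['y'] * 2  # -> entry = {'y': 10, 'x': 20}
entry['id'] = entry['y'] + entry['x']  # -> entry = {'y': 10, 'x': 20, 'id': 30}
ans = entry['id']  # -> ans = 30

Answer: {'y': 10, 'x': 20, 'id': 30}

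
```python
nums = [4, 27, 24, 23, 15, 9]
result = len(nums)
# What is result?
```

Answer: 6

Derivation:
Trace (tracking result):
nums = [4, 27, 24, 23, 15, 9]  # -> nums = [4, 27, 24, 23, 15, 9]
result = len(nums)  # -> result = 6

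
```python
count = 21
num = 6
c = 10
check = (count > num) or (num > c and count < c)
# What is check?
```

Trace (tracking check):
count = 21  # -> count = 21
num = 6  # -> num = 6
c = 10  # -> c = 10
check = count > num or (num > c and count < c)  # -> check = True

Answer: True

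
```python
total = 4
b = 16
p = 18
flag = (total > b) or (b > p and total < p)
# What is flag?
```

Trace (tracking flag):
total = 4  # -> total = 4
b = 16  # -> b = 16
p = 18  # -> p = 18
flag = total > b or (b > p and total < p)  # -> flag = False

Answer: False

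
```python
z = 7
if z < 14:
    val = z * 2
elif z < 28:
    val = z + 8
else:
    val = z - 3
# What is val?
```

Trace (tracking val):
z = 7  # -> z = 7
if z < 14:  # condition is True
    val = z * 2  # -> val = 14

Answer: 14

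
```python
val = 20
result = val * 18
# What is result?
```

Answer: 360

Derivation:
Trace (tracking result):
val = 20  # -> val = 20
result = val * 18  # -> result = 360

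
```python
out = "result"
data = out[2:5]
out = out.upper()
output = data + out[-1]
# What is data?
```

Answer: 'sul'

Derivation:
Trace (tracking data):
out = 'result'  # -> out = 'result'
data = out[2:5]  # -> data = 'sul'
out = out.upper()  # -> out = 'RESULT'
output = data + out[-1]  # -> output = 'sulT'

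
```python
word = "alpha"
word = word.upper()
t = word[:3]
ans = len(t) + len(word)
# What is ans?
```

Answer: 8

Derivation:
Trace (tracking ans):
word = 'alpha'  # -> word = 'alpha'
word = word.upper()  # -> word = 'ALPHA'
t = word[:3]  # -> t = 'ALP'
ans = len(t) + len(word)  # -> ans = 8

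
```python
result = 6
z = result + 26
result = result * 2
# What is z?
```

Trace (tracking z):
result = 6  # -> result = 6
z = result + 26  # -> z = 32
result = result * 2  # -> result = 12

Answer: 32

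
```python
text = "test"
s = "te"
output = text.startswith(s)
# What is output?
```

Answer: True

Derivation:
Trace (tracking output):
text = 'test'  # -> text = 'test'
s = 'te'  # -> s = 'te'
output = text.startswith(s)  # -> output = True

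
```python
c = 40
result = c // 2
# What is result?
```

Trace (tracking result):
c = 40  # -> c = 40
result = c // 2  # -> result = 20

Answer: 20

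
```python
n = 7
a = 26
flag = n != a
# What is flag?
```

Answer: True

Derivation:
Trace (tracking flag):
n = 7  # -> n = 7
a = 26  # -> a = 26
flag = n != a  # -> flag = True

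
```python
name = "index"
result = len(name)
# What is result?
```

Trace (tracking result):
name = 'index'  # -> name = 'index'
result = len(name)  # -> result = 5

Answer: 5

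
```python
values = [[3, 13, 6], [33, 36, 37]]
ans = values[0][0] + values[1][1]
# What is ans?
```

Trace (tracking ans):
values = [[3, 13, 6], [33, 36, 37]]  # -> values = [[3, 13, 6], [33, 36, 37]]
ans = values[0][0] + values[1][1]  # -> ans = 39

Answer: 39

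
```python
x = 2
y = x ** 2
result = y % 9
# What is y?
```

Answer: 4

Derivation:
Trace (tracking y):
x = 2  # -> x = 2
y = x ** 2  # -> y = 4
result = y % 9  # -> result = 4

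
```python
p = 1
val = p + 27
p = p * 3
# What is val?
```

Answer: 28

Derivation:
Trace (tracking val):
p = 1  # -> p = 1
val = p + 27  # -> val = 28
p = p * 3  # -> p = 3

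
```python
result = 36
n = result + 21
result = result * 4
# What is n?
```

Trace (tracking n):
result = 36  # -> result = 36
n = result + 21  # -> n = 57
result = result * 4  # -> result = 144

Answer: 57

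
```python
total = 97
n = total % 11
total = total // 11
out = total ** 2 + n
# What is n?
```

Trace (tracking n):
total = 97  # -> total = 97
n = total % 11  # -> n = 9
total = total // 11  # -> total = 8
out = total ** 2 + n  # -> out = 73

Answer: 9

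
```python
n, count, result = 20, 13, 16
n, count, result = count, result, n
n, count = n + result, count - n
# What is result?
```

Trace (tracking result):
n, count, result = (20, 13, 16)  # -> n = 20, count = 13, result = 16
n, count, result = (count, result, n)  # -> n = 13, count = 16, result = 20
n, count = (n + result, count - n)  # -> n = 33, count = 3

Answer: 20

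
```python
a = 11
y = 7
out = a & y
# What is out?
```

Trace (tracking out):
a = 11  # -> a = 11
y = 7  # -> y = 7
out = a & y  # -> out = 3

Answer: 3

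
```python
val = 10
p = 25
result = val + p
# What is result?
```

Trace (tracking result):
val = 10  # -> val = 10
p = 25  # -> p = 25
result = val + p  # -> result = 35

Answer: 35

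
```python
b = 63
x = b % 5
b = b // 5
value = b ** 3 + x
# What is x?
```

Trace (tracking x):
b = 63  # -> b = 63
x = b % 5  # -> x = 3
b = b // 5  # -> b = 12
value = b ** 3 + x  # -> value = 1731

Answer: 3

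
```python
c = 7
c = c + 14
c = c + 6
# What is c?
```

Answer: 27

Derivation:
Trace (tracking c):
c = 7  # -> c = 7
c = c + 14  # -> c = 21
c = c + 6  # -> c = 27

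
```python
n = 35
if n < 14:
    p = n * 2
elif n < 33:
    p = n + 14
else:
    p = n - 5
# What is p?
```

Trace (tracking p):
n = 35  # -> n = 35
if n < 14:  # condition is False
elif n < 33:  # condition is False
else:
    p = n - 5  # -> p = 30

Answer: 30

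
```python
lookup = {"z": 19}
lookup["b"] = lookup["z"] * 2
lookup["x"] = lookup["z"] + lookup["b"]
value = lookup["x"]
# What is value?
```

Answer: 57

Derivation:
Trace (tracking value):
lookup = {'z': 19}  # -> lookup = {'z': 19}
lookup['b'] = lookup['z'] * 2  # -> lookup = {'z': 19, 'b': 38}
lookup['x'] = lookup['z'] + lookup['b']  # -> lookup = {'z': 19, 'b': 38, 'x': 57}
value = lookup['x']  # -> value = 57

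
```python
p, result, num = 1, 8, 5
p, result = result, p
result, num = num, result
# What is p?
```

Trace (tracking p):
p, result, num = (1, 8, 5)  # -> p = 1, result = 8, num = 5
p, result = (result, p)  # -> p = 8, result = 1
result, num = (num, result)  # -> result = 5, num = 1

Answer: 8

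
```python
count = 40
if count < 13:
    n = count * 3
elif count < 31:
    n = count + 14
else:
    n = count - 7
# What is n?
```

Answer: 33

Derivation:
Trace (tracking n):
count = 40  # -> count = 40
if count < 13:  # condition is False
elif count < 31:  # condition is False
else:
    n = count - 7  # -> n = 33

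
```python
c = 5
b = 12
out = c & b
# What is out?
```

Answer: 4

Derivation:
Trace (tracking out):
c = 5  # -> c = 5
b = 12  # -> b = 12
out = c & b  # -> out = 4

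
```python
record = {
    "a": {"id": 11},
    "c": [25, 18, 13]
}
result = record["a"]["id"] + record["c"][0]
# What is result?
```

Trace (tracking result):
record = {'a': {'id': 11}, 'c': [25, 18, 13]}  # -> record = {'a': {'id': 11}, 'c': [25, 18, 13]}
result = record['a']['id'] + record['c'][0]  # -> result = 36

Answer: 36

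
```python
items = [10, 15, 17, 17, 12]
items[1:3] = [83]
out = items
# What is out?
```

Answer: [10, 83, 17, 12]

Derivation:
Trace (tracking out):
items = [10, 15, 17, 17, 12]  # -> items = [10, 15, 17, 17, 12]
items[1:3] = [83]  # -> items = [10, 83, 17, 12]
out = items  # -> out = [10, 83, 17, 12]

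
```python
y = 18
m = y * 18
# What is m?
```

Trace (tracking m):
y = 18  # -> y = 18
m = y * 18  # -> m = 324

Answer: 324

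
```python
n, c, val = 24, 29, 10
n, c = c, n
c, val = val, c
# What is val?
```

Answer: 24

Derivation:
Trace (tracking val):
n, c, val = (24, 29, 10)  # -> n = 24, c = 29, val = 10
n, c = (c, n)  # -> n = 29, c = 24
c, val = (val, c)  # -> c = 10, val = 24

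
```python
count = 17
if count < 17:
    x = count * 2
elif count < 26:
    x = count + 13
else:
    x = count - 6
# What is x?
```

Trace (tracking x):
count = 17  # -> count = 17
if count < 17:  # condition is False
elif count < 26:  # condition is True
    x = count + 13  # -> x = 30

Answer: 30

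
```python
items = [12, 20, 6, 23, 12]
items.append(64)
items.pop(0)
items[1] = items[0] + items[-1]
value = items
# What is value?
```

Answer: [20, 84, 23, 12, 64]

Derivation:
Trace (tracking value):
items = [12, 20, 6, 23, 12]  # -> items = [12, 20, 6, 23, 12]
items.append(64)  # -> items = [12, 20, 6, 23, 12, 64]
items.pop(0)  # -> items = [20, 6, 23, 12, 64]
items[1] = items[0] + items[-1]  # -> items = [20, 84, 23, 12, 64]
value = items  # -> value = [20, 84, 23, 12, 64]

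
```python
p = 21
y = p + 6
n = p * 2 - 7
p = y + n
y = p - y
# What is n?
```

Answer: 35

Derivation:
Trace (tracking n):
p = 21  # -> p = 21
y = p + 6  # -> y = 27
n = p * 2 - 7  # -> n = 35
p = y + n  # -> p = 62
y = p - y  # -> y = 35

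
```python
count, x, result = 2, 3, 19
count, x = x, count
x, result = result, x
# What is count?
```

Answer: 3

Derivation:
Trace (tracking count):
count, x, result = (2, 3, 19)  # -> count = 2, x = 3, result = 19
count, x = (x, count)  # -> count = 3, x = 2
x, result = (result, x)  # -> x = 19, result = 2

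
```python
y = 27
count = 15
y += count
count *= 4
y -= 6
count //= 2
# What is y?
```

Trace (tracking y):
y = 27  # -> y = 27
count = 15  # -> count = 15
y += count  # -> y = 42
count *= 4  # -> count = 60
y -= 6  # -> y = 36
count //= 2  # -> count = 30

Answer: 36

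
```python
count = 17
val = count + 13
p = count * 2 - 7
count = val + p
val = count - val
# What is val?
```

Trace (tracking val):
count = 17  # -> count = 17
val = count + 13  # -> val = 30
p = count * 2 - 7  # -> p = 27
count = val + p  # -> count = 57
val = count - val  # -> val = 27

Answer: 27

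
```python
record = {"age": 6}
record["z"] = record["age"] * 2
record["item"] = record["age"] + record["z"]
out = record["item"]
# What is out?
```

Answer: 18

Derivation:
Trace (tracking out):
record = {'age': 6}  # -> record = {'age': 6}
record['z'] = record['age'] * 2  # -> record = {'age': 6, 'z': 12}
record['item'] = record['age'] + record['z']  # -> record = {'age': 6, 'z': 12, 'item': 18}
out = record['item']  # -> out = 18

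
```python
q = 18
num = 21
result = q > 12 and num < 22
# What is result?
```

Answer: True

Derivation:
Trace (tracking result):
q = 18  # -> q = 18
num = 21  # -> num = 21
result = q > 12 and num < 22  # -> result = True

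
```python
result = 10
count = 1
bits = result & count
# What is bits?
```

Trace (tracking bits):
result = 10  # -> result = 10
count = 1  # -> count = 1
bits = result & count  # -> bits = 0

Answer: 0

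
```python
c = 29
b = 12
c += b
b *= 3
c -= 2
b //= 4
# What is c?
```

Trace (tracking c):
c = 29  # -> c = 29
b = 12  # -> b = 12
c += b  # -> c = 41
b *= 3  # -> b = 36
c -= 2  # -> c = 39
b //= 4  # -> b = 9

Answer: 39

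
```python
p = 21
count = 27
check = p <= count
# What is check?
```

Trace (tracking check):
p = 21  # -> p = 21
count = 27  # -> count = 27
check = p <= count  # -> check = True

Answer: True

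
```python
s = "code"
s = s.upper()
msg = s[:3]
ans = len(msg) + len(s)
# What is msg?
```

Answer: 'COD'

Derivation:
Trace (tracking msg):
s = 'code'  # -> s = 'code'
s = s.upper()  # -> s = 'CODE'
msg = s[:3]  # -> msg = 'COD'
ans = len(msg) + len(s)  # -> ans = 7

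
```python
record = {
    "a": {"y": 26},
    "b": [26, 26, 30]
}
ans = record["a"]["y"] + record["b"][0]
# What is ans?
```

Trace (tracking ans):
record = {'a': {'y': 26}, 'b': [26, 26, 30]}  # -> record = {'a': {'y': 26}, 'b': [26, 26, 30]}
ans = record['a']['y'] + record['b'][0]  # -> ans = 52

Answer: 52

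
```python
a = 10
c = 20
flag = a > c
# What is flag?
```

Trace (tracking flag):
a = 10  # -> a = 10
c = 20  # -> c = 20
flag = a > c  # -> flag = False

Answer: False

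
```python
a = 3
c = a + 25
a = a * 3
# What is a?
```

Trace (tracking a):
a = 3  # -> a = 3
c = a + 25  # -> c = 28
a = a * 3  # -> a = 9

Answer: 9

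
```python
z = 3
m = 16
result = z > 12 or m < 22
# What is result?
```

Trace (tracking result):
z = 3  # -> z = 3
m = 16  # -> m = 16
result = z > 12 or m < 22  # -> result = True

Answer: True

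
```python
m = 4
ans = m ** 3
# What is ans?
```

Trace (tracking ans):
m = 4  # -> m = 4
ans = m ** 3  # -> ans = 64

Answer: 64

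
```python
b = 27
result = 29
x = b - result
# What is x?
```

Answer: -2

Derivation:
Trace (tracking x):
b = 27  # -> b = 27
result = 29  # -> result = 29
x = b - result  # -> x = -2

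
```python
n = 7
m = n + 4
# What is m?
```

Trace (tracking m):
n = 7  # -> n = 7
m = n + 4  # -> m = 11

Answer: 11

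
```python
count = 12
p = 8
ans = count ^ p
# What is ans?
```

Trace (tracking ans):
count = 12  # -> count = 12
p = 8  # -> p = 8
ans = count ^ p  # -> ans = 4

Answer: 4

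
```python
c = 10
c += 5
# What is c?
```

Answer: 15

Derivation:
Trace (tracking c):
c = 10  # -> c = 10
c += 5  # -> c = 15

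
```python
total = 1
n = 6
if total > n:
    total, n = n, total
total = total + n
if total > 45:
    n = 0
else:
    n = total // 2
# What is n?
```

Answer: 3

Derivation:
Trace (tracking n):
total = 1  # -> total = 1
n = 6  # -> n = 6
if total > n:  # condition is False
total = total + n  # -> total = 7
if total > 45:  # condition is False
else:
    n = total // 2  # -> n = 3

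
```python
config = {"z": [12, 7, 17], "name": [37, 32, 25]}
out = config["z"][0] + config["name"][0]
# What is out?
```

Answer: 49

Derivation:
Trace (tracking out):
config = {'z': [12, 7, 17], 'name': [37, 32, 25]}  # -> config = {'z': [12, 7, 17], 'name': [37, 32, 25]}
out = config['z'][0] + config['name'][0]  # -> out = 49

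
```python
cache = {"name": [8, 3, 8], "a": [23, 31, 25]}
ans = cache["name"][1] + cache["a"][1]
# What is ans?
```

Trace (tracking ans):
cache = {'name': [8, 3, 8], 'a': [23, 31, 25]}  # -> cache = {'name': [8, 3, 8], 'a': [23, 31, 25]}
ans = cache['name'][1] + cache['a'][1]  # -> ans = 34

Answer: 34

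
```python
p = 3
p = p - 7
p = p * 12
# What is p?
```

Trace (tracking p):
p = 3  # -> p = 3
p = p - 7  # -> p = -4
p = p * 12  # -> p = -48

Answer: -48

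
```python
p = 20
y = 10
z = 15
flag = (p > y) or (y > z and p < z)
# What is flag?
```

Answer: True

Derivation:
Trace (tracking flag):
p = 20  # -> p = 20
y = 10  # -> y = 10
z = 15  # -> z = 15
flag = p > y or (y > z and p < z)  # -> flag = True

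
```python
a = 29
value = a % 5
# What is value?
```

Trace (tracking value):
a = 29  # -> a = 29
value = a % 5  # -> value = 4

Answer: 4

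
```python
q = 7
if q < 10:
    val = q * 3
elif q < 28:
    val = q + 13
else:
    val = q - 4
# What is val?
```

Trace (tracking val):
q = 7  # -> q = 7
if q < 10:  # condition is True
    val = q * 3  # -> val = 21

Answer: 21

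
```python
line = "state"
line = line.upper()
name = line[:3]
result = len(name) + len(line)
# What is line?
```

Trace (tracking line):
line = 'state'  # -> line = 'state'
line = line.upper()  # -> line = 'STATE'
name = line[:3]  # -> name = 'STA'
result = len(name) + len(line)  # -> result = 8

Answer: 'STATE'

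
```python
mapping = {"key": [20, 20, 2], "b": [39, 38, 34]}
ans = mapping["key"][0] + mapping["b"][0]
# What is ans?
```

Answer: 59

Derivation:
Trace (tracking ans):
mapping = {'key': [20, 20, 2], 'b': [39, 38, 34]}  # -> mapping = {'key': [20, 20, 2], 'b': [39, 38, 34]}
ans = mapping['key'][0] + mapping['b'][0]  # -> ans = 59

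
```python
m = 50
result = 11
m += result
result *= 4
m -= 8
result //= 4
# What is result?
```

Trace (tracking result):
m = 50  # -> m = 50
result = 11  # -> result = 11
m += result  # -> m = 61
result *= 4  # -> result = 44
m -= 8  # -> m = 53
result //= 4  # -> result = 11

Answer: 11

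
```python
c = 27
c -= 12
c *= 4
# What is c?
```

Trace (tracking c):
c = 27  # -> c = 27
c -= 12  # -> c = 15
c *= 4  # -> c = 60

Answer: 60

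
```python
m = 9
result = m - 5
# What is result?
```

Trace (tracking result):
m = 9  # -> m = 9
result = m - 5  # -> result = 4

Answer: 4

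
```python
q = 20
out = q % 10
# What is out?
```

Answer: 0

Derivation:
Trace (tracking out):
q = 20  # -> q = 20
out = q % 10  # -> out = 0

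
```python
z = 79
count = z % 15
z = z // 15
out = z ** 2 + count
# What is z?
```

Trace (tracking z):
z = 79  # -> z = 79
count = z % 15  # -> count = 4
z = z // 15  # -> z = 5
out = z ** 2 + count  # -> out = 29

Answer: 5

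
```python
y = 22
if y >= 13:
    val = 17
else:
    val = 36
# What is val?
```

Answer: 17

Derivation:
Trace (tracking val):
y = 22  # -> y = 22
if y >= 13:  # condition is True
    val = 17  # -> val = 17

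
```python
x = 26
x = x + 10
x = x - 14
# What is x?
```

Answer: 22

Derivation:
Trace (tracking x):
x = 26  # -> x = 26
x = x + 10  # -> x = 36
x = x - 14  # -> x = 22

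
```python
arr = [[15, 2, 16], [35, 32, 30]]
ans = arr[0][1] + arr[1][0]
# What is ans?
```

Answer: 37

Derivation:
Trace (tracking ans):
arr = [[15, 2, 16], [35, 32, 30]]  # -> arr = [[15, 2, 16], [35, 32, 30]]
ans = arr[0][1] + arr[1][0]  # -> ans = 37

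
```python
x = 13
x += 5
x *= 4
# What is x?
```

Answer: 72

Derivation:
Trace (tracking x):
x = 13  # -> x = 13
x += 5  # -> x = 18
x *= 4  # -> x = 72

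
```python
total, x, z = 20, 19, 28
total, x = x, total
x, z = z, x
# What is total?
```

Answer: 19

Derivation:
Trace (tracking total):
total, x, z = (20, 19, 28)  # -> total = 20, x = 19, z = 28
total, x = (x, total)  # -> total = 19, x = 20
x, z = (z, x)  # -> x = 28, z = 20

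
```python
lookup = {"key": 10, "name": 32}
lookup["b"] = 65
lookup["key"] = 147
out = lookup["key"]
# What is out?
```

Trace (tracking out):
lookup = {'key': 10, 'name': 32}  # -> lookup = {'key': 10, 'name': 32}
lookup['b'] = 65  # -> lookup = {'key': 10, 'name': 32, 'b': 65}
lookup['key'] = 147  # -> lookup = {'key': 147, 'name': 32, 'b': 65}
out = lookup['key']  # -> out = 147

Answer: 147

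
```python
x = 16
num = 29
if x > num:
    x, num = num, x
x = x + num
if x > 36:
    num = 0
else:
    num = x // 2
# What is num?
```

Trace (tracking num):
x = 16  # -> x = 16
num = 29  # -> num = 29
if x > num:  # condition is False
x = x + num  # -> x = 45
if x > 36:  # condition is True
    num = 0  # -> num = 0

Answer: 0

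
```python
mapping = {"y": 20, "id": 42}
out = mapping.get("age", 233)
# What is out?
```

Trace (tracking out):
mapping = {'y': 20, 'id': 42}  # -> mapping = {'y': 20, 'id': 42}
out = mapping.get('age', 233)  # -> out = 233

Answer: 233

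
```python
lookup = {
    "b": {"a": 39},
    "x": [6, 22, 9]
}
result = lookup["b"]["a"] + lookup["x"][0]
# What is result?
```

Trace (tracking result):
lookup = {'b': {'a': 39}, 'x': [6, 22, 9]}  # -> lookup = {'b': {'a': 39}, 'x': [6, 22, 9]}
result = lookup['b']['a'] + lookup['x'][0]  # -> result = 45

Answer: 45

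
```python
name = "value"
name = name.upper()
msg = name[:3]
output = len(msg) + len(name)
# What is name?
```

Trace (tracking name):
name = 'value'  # -> name = 'value'
name = name.upper()  # -> name = 'VALUE'
msg = name[:3]  # -> msg = 'VAL'
output = len(msg) + len(name)  # -> output = 8

Answer: 'VALUE'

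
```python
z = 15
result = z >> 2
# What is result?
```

Trace (tracking result):
z = 15  # -> z = 15
result = z >> 2  # -> result = 3

Answer: 3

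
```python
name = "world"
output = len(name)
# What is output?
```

Answer: 5

Derivation:
Trace (tracking output):
name = 'world'  # -> name = 'world'
output = len(name)  # -> output = 5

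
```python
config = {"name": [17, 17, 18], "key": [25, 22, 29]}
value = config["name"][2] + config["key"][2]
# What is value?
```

Answer: 47

Derivation:
Trace (tracking value):
config = {'name': [17, 17, 18], 'key': [25, 22, 29]}  # -> config = {'name': [17, 17, 18], 'key': [25, 22, 29]}
value = config['name'][2] + config['key'][2]  # -> value = 47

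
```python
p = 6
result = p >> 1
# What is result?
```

Trace (tracking result):
p = 6  # -> p = 6
result = p >> 1  # -> result = 3

Answer: 3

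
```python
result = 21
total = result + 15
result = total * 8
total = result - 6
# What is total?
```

Trace (tracking total):
result = 21  # -> result = 21
total = result + 15  # -> total = 36
result = total * 8  # -> result = 288
total = result - 6  # -> total = 282

Answer: 282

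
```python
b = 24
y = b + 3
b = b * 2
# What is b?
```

Answer: 48

Derivation:
Trace (tracking b):
b = 24  # -> b = 24
y = b + 3  # -> y = 27
b = b * 2  # -> b = 48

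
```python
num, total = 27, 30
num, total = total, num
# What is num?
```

Trace (tracking num):
num, total = (27, 30)  # -> num = 27, total = 30
num, total = (total, num)  # -> num = 30, total = 27

Answer: 30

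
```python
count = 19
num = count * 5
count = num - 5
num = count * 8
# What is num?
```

Answer: 720

Derivation:
Trace (tracking num):
count = 19  # -> count = 19
num = count * 5  # -> num = 95
count = num - 5  # -> count = 90
num = count * 8  # -> num = 720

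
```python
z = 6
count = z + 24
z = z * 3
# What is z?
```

Trace (tracking z):
z = 6  # -> z = 6
count = z + 24  # -> count = 30
z = z * 3  # -> z = 18

Answer: 18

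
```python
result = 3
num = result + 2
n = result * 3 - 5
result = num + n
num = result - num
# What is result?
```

Trace (tracking result):
result = 3  # -> result = 3
num = result + 2  # -> num = 5
n = result * 3 - 5  # -> n = 4
result = num + n  # -> result = 9
num = result - num  # -> num = 4

Answer: 9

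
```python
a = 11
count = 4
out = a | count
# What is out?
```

Answer: 15

Derivation:
Trace (tracking out):
a = 11  # -> a = 11
count = 4  # -> count = 4
out = a | count  # -> out = 15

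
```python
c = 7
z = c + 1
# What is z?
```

Answer: 8

Derivation:
Trace (tracking z):
c = 7  # -> c = 7
z = c + 1  # -> z = 8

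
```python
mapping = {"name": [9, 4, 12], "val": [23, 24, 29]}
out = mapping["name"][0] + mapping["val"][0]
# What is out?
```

Answer: 32

Derivation:
Trace (tracking out):
mapping = {'name': [9, 4, 12], 'val': [23, 24, 29]}  # -> mapping = {'name': [9, 4, 12], 'val': [23, 24, 29]}
out = mapping['name'][0] + mapping['val'][0]  # -> out = 32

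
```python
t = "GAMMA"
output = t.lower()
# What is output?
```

Trace (tracking output):
t = 'GAMMA'  # -> t = 'GAMMA'
output = t.lower()  # -> output = 'gamma'

Answer: 'gamma'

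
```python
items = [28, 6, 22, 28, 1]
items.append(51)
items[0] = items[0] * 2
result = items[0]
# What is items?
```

Answer: [56, 6, 22, 28, 1, 51]

Derivation:
Trace (tracking items):
items = [28, 6, 22, 28, 1]  # -> items = [28, 6, 22, 28, 1]
items.append(51)  # -> items = [28, 6, 22, 28, 1, 51]
items[0] = items[0] * 2  # -> items = [56, 6, 22, 28, 1, 51]
result = items[0]  # -> result = 56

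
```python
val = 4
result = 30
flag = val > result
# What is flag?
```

Trace (tracking flag):
val = 4  # -> val = 4
result = 30  # -> result = 30
flag = val > result  # -> flag = False

Answer: False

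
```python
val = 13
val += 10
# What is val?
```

Trace (tracking val):
val = 13  # -> val = 13
val += 10  # -> val = 23

Answer: 23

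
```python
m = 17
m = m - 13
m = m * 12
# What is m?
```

Answer: 48

Derivation:
Trace (tracking m):
m = 17  # -> m = 17
m = m - 13  # -> m = 4
m = m * 12  # -> m = 48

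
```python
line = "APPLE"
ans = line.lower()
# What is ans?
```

Answer: 'apple'

Derivation:
Trace (tracking ans):
line = 'APPLE'  # -> line = 'APPLE'
ans = line.lower()  # -> ans = 'apple'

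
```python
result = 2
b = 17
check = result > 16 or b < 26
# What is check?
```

Trace (tracking check):
result = 2  # -> result = 2
b = 17  # -> b = 17
check = result > 16 or b < 26  # -> check = True

Answer: True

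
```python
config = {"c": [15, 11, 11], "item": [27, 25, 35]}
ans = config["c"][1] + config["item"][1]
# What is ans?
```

Answer: 36

Derivation:
Trace (tracking ans):
config = {'c': [15, 11, 11], 'item': [27, 25, 35]}  # -> config = {'c': [15, 11, 11], 'item': [27, 25, 35]}
ans = config['c'][1] + config['item'][1]  # -> ans = 36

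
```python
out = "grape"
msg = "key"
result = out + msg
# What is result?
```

Trace (tracking result):
out = 'grape'  # -> out = 'grape'
msg = 'key'  # -> msg = 'key'
result = out + msg  # -> result = 'grapekey'

Answer: 'grapekey'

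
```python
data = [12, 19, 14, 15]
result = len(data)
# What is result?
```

Trace (tracking result):
data = [12, 19, 14, 15]  # -> data = [12, 19, 14, 15]
result = len(data)  # -> result = 4

Answer: 4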